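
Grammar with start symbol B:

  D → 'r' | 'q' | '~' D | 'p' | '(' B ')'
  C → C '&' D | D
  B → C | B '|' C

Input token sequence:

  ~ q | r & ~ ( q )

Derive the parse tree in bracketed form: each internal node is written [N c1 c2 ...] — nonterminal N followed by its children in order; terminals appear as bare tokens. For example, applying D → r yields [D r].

[B [B [C [D ~ [D q]]]] | [C [C [D r]] & [D ~ [D ( [B [C [D q]]] )]]]]

B
B | C
C | C
D | C
~ D | C
~ q | C
~ q | C & D
~ q | D & D
~ q | r & D
~ q | r & ~ D
~ q | r & ~ ( B )
~ q | r & ~ ( C )
~ q | r & ~ ( D )
~ q | r & ~ ( q )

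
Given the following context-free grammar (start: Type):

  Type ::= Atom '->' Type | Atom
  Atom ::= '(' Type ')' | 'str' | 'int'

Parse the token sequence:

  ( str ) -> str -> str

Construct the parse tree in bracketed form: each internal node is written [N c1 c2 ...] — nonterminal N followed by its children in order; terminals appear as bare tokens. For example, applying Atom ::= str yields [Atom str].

Type
Atom -> Type
( Type ) -> Type
( Atom ) -> Type
( str ) -> Type
( str ) -> Atom -> Type
( str ) -> str -> Type
( str ) -> str -> Atom
( str ) -> str -> str

[Type [Atom ( [Type [Atom str]] )] -> [Type [Atom str] -> [Type [Atom str]]]]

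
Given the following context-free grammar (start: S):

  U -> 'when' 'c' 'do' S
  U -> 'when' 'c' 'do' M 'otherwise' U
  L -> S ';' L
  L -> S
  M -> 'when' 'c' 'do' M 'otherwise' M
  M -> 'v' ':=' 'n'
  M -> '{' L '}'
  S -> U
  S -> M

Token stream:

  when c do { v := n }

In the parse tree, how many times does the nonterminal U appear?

1

[S [U when c do [S [M { [L [S [M v := n]]] }]]]]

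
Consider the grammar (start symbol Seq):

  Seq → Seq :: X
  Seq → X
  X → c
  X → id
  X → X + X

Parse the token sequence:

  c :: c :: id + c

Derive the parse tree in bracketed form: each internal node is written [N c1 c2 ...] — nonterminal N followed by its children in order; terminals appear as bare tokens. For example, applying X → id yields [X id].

Seq
Seq :: X
Seq :: X :: X
X :: X :: X
c :: X :: X
c :: c :: X
c :: c :: X + X
c :: c :: id + X
c :: c :: id + c

[Seq [Seq [Seq [X c]] :: [X c]] :: [X [X id] + [X c]]]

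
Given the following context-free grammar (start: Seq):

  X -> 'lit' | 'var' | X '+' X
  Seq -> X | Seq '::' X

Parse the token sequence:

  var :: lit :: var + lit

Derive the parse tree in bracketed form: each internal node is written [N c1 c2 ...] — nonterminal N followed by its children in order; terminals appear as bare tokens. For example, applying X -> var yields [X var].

Seq
Seq :: X
Seq :: X :: X
X :: X :: X
var :: X :: X
var :: lit :: X
var :: lit :: X + X
var :: lit :: var + X
var :: lit :: var + lit

[Seq [Seq [Seq [X var]] :: [X lit]] :: [X [X var] + [X lit]]]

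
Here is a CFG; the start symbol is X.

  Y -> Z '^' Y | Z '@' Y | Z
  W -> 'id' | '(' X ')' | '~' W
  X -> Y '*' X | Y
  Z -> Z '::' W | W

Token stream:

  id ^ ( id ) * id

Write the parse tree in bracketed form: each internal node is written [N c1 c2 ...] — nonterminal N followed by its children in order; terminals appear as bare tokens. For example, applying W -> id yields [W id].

X
Y * X
Z ^ Y * X
W ^ Y * X
id ^ Y * X
id ^ Z * X
id ^ W * X
id ^ ( X ) * X
id ^ ( Y ) * X
id ^ ( Z ) * X
id ^ ( W ) * X
id ^ ( id ) * X
id ^ ( id ) * Y
id ^ ( id ) * Z
id ^ ( id ) * W
id ^ ( id ) * id

[X [Y [Z [W id]] ^ [Y [Z [W ( [X [Y [Z [W id]]]] )]]]] * [X [Y [Z [W id]]]]]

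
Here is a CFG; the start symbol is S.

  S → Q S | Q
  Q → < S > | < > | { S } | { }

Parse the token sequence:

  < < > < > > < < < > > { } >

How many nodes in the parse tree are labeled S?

7

[S [Q < [S [Q < >] [S [Q < >]]] >] [S [Q < [S [Q < [S [Q < >]] >] [S [Q { }]]] >]]]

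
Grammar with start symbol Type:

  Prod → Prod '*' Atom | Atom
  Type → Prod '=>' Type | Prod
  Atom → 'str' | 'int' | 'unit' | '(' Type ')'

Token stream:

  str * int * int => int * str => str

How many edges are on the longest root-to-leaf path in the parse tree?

[Type [Prod [Prod [Prod [Atom str]] * [Atom int]] * [Atom int]] => [Type [Prod [Prod [Atom int]] * [Atom str]] => [Type [Prod [Atom str]]]]]

5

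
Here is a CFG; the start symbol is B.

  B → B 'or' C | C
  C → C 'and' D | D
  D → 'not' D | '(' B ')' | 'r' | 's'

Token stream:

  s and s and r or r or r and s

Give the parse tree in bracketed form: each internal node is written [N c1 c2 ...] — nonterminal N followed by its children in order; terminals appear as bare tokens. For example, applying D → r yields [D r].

B
B or C
B or C or C
C or C or C
C and D or C or C
C and D and D or C or C
D and D and D or C or C
s and D and D or C or C
s and s and D or C or C
s and s and r or C or C
s and s and r or D or C
s and s and r or r or C
s and s and r or r or C and D
s and s and r or r or D and D
s and s and r or r or r and D
s and s and r or r or r and s

[B [B [B [C [C [C [D s]] and [D s]] and [D r]]] or [C [D r]]] or [C [C [D r]] and [D s]]]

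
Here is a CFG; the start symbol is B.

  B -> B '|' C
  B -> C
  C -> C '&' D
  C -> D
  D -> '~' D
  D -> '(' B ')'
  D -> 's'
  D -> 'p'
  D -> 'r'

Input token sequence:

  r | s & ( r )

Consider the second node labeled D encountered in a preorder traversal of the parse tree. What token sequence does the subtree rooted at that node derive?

s

[B [B [C [D r]]] | [C [C [D s]] & [D ( [B [C [D r]]] )]]]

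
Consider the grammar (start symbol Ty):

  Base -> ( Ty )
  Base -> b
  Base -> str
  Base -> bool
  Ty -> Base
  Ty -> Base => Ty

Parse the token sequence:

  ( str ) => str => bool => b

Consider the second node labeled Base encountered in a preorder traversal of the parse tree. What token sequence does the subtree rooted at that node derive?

[Ty [Base ( [Ty [Base str]] )] => [Ty [Base str] => [Ty [Base bool] => [Ty [Base b]]]]]

str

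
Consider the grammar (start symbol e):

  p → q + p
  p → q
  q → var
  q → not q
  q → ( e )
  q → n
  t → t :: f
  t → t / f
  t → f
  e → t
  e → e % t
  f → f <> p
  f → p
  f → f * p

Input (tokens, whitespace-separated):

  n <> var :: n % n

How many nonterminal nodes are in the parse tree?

[e [e [t [t [f [f [p [q n]]] <> [p [q var]]]] :: [f [p [q n]]]]] % [t [f [p [q n]]]]]

17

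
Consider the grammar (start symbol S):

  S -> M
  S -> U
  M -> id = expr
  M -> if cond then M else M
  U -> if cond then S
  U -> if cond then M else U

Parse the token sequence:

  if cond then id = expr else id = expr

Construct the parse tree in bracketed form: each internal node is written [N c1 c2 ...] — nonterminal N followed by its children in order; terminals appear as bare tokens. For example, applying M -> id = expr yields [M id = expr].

[S [M if cond then [M id = expr] else [M id = expr]]]

S
M
if cond then M else M
if cond then id = expr else M
if cond then id = expr else id = expr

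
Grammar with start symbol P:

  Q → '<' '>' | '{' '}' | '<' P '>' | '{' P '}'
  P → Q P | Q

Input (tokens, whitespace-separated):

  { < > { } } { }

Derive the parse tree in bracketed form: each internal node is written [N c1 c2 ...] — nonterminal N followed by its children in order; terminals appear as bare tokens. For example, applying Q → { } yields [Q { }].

P
Q P
{ P } P
{ Q P } P
{ < > P } P
{ < > Q } P
{ < > { } } P
{ < > { } } Q
{ < > { } } { }

[P [Q { [P [Q < >] [P [Q { }]]] }] [P [Q { }]]]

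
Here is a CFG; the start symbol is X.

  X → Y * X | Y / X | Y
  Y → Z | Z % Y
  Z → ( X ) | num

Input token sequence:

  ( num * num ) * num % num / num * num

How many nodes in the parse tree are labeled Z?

7

[X [Y [Z ( [X [Y [Z num]] * [X [Y [Z num]]]] )]] * [X [Y [Z num] % [Y [Z num]]] / [X [Y [Z num]] * [X [Y [Z num]]]]]]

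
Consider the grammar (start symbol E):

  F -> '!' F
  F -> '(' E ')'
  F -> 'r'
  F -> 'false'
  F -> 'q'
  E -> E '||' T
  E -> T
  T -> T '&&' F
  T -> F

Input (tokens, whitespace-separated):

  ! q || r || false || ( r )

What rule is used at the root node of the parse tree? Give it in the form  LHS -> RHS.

[E [E [E [E [T [F ! [F q]]]] || [T [F r]]] || [T [F false]]] || [T [F ( [E [T [F r]]] )]]]

E -> E '||' T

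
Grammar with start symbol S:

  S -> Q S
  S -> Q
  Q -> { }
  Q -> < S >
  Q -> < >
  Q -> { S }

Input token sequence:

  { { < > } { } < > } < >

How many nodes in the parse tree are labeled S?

6

[S [Q { [S [Q { [S [Q < >]] }] [S [Q { }] [S [Q < >]]]] }] [S [Q < >]]]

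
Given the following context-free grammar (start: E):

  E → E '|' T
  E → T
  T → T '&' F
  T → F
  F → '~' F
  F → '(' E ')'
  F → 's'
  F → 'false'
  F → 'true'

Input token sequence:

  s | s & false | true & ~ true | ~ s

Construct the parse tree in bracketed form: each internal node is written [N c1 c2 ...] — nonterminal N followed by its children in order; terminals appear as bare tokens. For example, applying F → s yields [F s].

[E [E [E [E [T [F s]]] | [T [T [F s]] & [F false]]] | [T [T [F true]] & [F ~ [F true]]]] | [T [F ~ [F s]]]]

E
E | T
E | T | T
E | T | T | T
T | T | T | T
F | T | T | T
s | T | T | T
s | T & F | T | T
s | F & F | T | T
s | s & F | T | T
s | s & false | T | T
s | s & false | T & F | T
s | s & false | F & F | T
s | s & false | true & F | T
s | s & false | true & ~ F | T
s | s & false | true & ~ true | T
s | s & false | true & ~ true | F
s | s & false | true & ~ true | ~ F
s | s & false | true & ~ true | ~ s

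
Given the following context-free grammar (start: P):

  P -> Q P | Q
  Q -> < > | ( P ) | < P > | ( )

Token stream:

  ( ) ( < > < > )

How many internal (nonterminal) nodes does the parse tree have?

8

[P [Q ( )] [P [Q ( [P [Q < >] [P [Q < >]]] )]]]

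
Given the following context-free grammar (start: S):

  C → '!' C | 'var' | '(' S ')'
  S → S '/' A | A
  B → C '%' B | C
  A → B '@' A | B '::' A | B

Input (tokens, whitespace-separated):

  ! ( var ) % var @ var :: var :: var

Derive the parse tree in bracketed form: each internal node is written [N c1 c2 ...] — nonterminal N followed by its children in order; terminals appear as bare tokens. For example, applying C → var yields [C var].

[S [A [B [C ! [C ( [S [A [B [C var]]]] )]] % [B [C var]]] @ [A [B [C var]] :: [A [B [C var]] :: [A [B [C var]]]]]]]

S
A
B @ A
C % B @ A
! C % B @ A
! ( S ) % B @ A
! ( A ) % B @ A
! ( B ) % B @ A
! ( C ) % B @ A
! ( var ) % B @ A
! ( var ) % C @ A
! ( var ) % var @ A
! ( var ) % var @ B :: A
! ( var ) % var @ C :: A
! ( var ) % var @ var :: A
! ( var ) % var @ var :: B :: A
! ( var ) % var @ var :: C :: A
! ( var ) % var @ var :: var :: A
! ( var ) % var @ var :: var :: B
! ( var ) % var @ var :: var :: C
! ( var ) % var @ var :: var :: var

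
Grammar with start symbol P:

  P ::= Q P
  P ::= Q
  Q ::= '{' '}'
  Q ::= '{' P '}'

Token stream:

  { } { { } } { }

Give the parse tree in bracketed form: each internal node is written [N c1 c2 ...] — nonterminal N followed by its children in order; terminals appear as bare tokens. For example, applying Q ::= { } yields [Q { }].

[P [Q { }] [P [Q { [P [Q { }]] }] [P [Q { }]]]]

P
Q P
{ } P
{ } Q P
{ } { P } P
{ } { Q } P
{ } { { } } P
{ } { { } } Q
{ } { { } } { }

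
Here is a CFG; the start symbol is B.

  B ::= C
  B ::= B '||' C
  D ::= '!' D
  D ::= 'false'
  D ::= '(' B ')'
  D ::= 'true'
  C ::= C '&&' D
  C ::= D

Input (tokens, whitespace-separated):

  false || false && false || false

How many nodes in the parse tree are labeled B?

[B [B [B [C [D false]]] || [C [C [D false]] && [D false]]] || [C [D false]]]

3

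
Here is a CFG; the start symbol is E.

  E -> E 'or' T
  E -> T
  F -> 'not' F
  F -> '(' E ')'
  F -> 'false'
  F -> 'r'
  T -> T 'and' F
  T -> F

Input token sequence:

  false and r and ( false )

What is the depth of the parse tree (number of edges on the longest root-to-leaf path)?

6

[E [T [T [T [F false]] and [F r]] and [F ( [E [T [F false]]] )]]]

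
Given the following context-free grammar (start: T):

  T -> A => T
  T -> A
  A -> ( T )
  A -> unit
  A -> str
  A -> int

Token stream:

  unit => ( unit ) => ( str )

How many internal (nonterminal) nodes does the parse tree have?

10

[T [A unit] => [T [A ( [T [A unit]] )] => [T [A ( [T [A str]] )]]]]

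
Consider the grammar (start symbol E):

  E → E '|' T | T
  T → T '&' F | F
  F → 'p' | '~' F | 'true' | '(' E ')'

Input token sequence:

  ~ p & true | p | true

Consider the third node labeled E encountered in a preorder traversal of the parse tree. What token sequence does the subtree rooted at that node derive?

~ p & true

[E [E [E [T [T [F ~ [F p]]] & [F true]]] | [T [F p]]] | [T [F true]]]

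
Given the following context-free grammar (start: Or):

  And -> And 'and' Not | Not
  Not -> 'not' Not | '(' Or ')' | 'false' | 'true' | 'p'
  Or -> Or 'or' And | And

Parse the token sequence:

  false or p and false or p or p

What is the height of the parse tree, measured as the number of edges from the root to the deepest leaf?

[Or [Or [Or [Or [And [Not false]]] or [And [And [Not p]] and [Not false]]] or [And [Not p]]] or [And [Not p]]]

6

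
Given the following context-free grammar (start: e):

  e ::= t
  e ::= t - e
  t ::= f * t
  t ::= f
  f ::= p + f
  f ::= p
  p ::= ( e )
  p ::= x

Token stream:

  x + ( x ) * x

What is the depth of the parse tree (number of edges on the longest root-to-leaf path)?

[e [t [f [p x] + [f [p ( [e [t [f [p x]]]] )]]] * [t [f [p x]]]]]

9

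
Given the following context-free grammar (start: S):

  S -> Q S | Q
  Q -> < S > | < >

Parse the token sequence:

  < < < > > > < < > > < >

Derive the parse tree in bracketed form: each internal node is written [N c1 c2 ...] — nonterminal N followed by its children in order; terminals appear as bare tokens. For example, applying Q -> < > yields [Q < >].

S
Q S
< S > S
< Q > S
< < S > > S
< < Q > > S
< < < > > > S
< < < > > > Q S
< < < > > > < S > S
< < < > > > < Q > S
< < < > > > < < > > S
< < < > > > < < > > Q
< < < > > > < < > > < >

[S [Q < [S [Q < [S [Q < >]] >]] >] [S [Q < [S [Q < >]] >] [S [Q < >]]]]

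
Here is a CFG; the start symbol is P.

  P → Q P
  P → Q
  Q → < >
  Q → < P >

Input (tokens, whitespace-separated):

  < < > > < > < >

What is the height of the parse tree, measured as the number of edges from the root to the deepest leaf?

4

[P [Q < [P [Q < >]] >] [P [Q < >] [P [Q < >]]]]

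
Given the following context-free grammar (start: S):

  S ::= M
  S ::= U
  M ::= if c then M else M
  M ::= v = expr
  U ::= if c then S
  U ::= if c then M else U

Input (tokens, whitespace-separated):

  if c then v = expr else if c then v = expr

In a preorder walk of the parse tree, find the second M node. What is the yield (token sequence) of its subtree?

[S [U if c then [M v = expr] else [U if c then [S [M v = expr]]]]]

v = expr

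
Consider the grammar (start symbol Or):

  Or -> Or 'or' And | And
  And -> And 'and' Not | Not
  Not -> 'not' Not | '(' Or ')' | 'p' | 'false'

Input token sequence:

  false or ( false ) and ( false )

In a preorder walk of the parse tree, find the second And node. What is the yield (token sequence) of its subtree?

[Or [Or [And [Not false]]] or [And [And [Not ( [Or [And [Not false]]] )]] and [Not ( [Or [And [Not false]]] )]]]

( false ) and ( false )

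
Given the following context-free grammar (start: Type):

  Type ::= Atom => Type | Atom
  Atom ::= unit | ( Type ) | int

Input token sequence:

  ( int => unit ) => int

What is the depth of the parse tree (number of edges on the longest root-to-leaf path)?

[Type [Atom ( [Type [Atom int] => [Type [Atom unit]]] )] => [Type [Atom int]]]

5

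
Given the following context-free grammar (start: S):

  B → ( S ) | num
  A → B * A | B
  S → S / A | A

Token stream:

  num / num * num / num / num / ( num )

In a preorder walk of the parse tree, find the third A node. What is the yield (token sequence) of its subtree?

[S [S [S [S [S [A [B num]]] / [A [B num] * [A [B num]]]] / [A [B num]]] / [A [B num]]] / [A [B ( [S [A [B num]]] )]]]

num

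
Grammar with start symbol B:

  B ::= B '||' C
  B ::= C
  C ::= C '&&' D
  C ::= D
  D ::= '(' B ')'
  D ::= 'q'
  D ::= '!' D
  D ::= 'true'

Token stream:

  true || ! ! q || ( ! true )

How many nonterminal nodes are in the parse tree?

15

[B [B [B [C [D true]]] || [C [D ! [D ! [D q]]]]] || [C [D ( [B [C [D ! [D true]]]] )]]]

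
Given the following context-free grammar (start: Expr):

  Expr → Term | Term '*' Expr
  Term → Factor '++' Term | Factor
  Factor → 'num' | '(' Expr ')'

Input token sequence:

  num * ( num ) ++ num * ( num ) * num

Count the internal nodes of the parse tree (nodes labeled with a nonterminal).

20

[Expr [Term [Factor num]] * [Expr [Term [Factor ( [Expr [Term [Factor num]]] )] ++ [Term [Factor num]]] * [Expr [Term [Factor ( [Expr [Term [Factor num]]] )]] * [Expr [Term [Factor num]]]]]]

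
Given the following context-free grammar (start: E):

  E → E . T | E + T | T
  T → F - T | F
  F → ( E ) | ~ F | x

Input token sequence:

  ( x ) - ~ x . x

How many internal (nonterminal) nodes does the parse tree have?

[E [E [T [F ( [E [T [F x]]] )] - [T [F ~ [F x]]]]] . [T [F x]]]

12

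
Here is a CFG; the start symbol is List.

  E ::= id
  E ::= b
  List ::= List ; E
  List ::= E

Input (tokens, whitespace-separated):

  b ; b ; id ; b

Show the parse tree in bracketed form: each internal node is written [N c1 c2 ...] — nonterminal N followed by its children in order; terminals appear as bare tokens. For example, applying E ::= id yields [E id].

List
List ; E
List ; E ; E
List ; E ; E ; E
E ; E ; E ; E
b ; E ; E ; E
b ; b ; E ; E
b ; b ; id ; E
b ; b ; id ; b

[List [List [List [List [E b]] ; [E b]] ; [E id]] ; [E b]]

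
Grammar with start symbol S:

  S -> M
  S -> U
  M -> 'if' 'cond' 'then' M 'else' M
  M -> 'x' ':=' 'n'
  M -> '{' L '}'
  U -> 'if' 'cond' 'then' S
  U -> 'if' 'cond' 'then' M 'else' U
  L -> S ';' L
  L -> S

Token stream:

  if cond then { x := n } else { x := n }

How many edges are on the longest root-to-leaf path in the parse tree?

6

[S [M if cond then [M { [L [S [M x := n]]] }] else [M { [L [S [M x := n]]] }]]]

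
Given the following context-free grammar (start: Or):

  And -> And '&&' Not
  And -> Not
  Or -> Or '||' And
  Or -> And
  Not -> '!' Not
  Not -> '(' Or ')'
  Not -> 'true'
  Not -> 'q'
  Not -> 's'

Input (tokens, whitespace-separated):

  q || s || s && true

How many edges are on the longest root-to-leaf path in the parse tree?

5

[Or [Or [Or [And [Not q]]] || [And [Not s]]] || [And [And [Not s]] && [Not true]]]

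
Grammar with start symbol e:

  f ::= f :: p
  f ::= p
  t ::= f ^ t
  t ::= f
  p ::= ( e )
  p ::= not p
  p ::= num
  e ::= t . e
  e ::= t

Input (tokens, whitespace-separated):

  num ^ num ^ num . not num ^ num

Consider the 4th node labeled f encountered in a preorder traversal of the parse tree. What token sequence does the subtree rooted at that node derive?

[e [t [f [p num]] ^ [t [f [p num]] ^ [t [f [p num]]]]] . [e [t [f [p not [p num]]] ^ [t [f [p num]]]]]]

not num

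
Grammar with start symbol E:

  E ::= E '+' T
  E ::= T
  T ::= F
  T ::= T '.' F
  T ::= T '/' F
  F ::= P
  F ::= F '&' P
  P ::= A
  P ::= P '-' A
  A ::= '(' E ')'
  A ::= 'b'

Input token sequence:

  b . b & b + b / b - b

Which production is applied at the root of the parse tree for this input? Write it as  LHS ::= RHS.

E ::= E '+' T

[E [E [T [T [F [P [A b]]]] . [F [F [P [A b]]] & [P [A b]]]]] + [T [T [F [P [A b]]]] / [F [P [P [A b]] - [A b]]]]]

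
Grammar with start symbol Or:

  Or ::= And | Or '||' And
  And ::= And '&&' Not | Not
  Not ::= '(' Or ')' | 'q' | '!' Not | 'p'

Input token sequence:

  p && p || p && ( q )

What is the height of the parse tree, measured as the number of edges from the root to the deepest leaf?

[Or [Or [And [And [Not p]] && [Not p]]] || [And [And [Not p]] && [Not ( [Or [And [Not q]]] )]]]

6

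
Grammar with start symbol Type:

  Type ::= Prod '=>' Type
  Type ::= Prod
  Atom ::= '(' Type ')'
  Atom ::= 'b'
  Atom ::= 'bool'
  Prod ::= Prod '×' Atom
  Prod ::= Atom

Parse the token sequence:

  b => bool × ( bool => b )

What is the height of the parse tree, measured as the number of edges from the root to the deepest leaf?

[Type [Prod [Atom b]] => [Type [Prod [Prod [Atom bool]] × [Atom ( [Type [Prod [Atom bool]] => [Type [Prod [Atom b]]]] )]]]]

8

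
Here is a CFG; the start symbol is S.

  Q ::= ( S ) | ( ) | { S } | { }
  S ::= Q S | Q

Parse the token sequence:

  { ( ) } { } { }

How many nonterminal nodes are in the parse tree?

[S [Q { [S [Q ( )]] }] [S [Q { }] [S [Q { }]]]]

8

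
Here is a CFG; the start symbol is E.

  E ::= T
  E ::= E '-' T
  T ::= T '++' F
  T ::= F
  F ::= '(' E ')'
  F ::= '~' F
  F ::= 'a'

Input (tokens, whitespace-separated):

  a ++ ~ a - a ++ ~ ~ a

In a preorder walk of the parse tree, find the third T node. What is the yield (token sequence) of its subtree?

[E [E [T [T [F a]] ++ [F ~ [F a]]]] - [T [T [F a]] ++ [F ~ [F ~ [F a]]]]]

a ++ ~ ~ a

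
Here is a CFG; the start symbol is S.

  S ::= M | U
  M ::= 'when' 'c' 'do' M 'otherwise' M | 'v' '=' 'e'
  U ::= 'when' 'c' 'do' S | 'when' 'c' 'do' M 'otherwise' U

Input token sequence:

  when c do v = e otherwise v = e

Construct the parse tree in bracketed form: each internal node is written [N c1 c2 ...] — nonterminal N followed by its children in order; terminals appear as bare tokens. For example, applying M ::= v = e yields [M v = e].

[S [M when c do [M v = e] otherwise [M v = e]]]

S
M
when c do M otherwise M
when c do v = e otherwise M
when c do v = e otherwise v = e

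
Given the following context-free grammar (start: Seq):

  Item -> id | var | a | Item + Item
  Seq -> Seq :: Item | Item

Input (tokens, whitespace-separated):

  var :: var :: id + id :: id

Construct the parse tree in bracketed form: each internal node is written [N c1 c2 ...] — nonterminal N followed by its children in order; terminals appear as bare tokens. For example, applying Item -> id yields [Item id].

[Seq [Seq [Seq [Seq [Item var]] :: [Item var]] :: [Item [Item id] + [Item id]]] :: [Item id]]

Seq
Seq :: Item
Seq :: Item :: Item
Seq :: Item :: Item :: Item
Item :: Item :: Item :: Item
var :: Item :: Item :: Item
var :: var :: Item :: Item
var :: var :: Item + Item :: Item
var :: var :: id + Item :: Item
var :: var :: id + id :: Item
var :: var :: id + id :: id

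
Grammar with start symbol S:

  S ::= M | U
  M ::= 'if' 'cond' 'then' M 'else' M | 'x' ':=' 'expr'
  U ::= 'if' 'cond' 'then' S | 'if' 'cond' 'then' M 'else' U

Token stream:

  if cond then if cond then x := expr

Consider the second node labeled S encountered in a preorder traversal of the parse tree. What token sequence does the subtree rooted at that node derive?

if cond then x := expr

[S [U if cond then [S [U if cond then [S [M x := expr]]]]]]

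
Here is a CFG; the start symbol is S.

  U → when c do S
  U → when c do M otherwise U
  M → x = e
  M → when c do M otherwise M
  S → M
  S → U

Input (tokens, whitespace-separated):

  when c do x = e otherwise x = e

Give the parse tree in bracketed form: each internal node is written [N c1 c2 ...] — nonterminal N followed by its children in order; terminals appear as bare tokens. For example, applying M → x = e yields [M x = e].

S
M
when c do M otherwise M
when c do x = e otherwise M
when c do x = e otherwise x = e

[S [M when c do [M x = e] otherwise [M x = e]]]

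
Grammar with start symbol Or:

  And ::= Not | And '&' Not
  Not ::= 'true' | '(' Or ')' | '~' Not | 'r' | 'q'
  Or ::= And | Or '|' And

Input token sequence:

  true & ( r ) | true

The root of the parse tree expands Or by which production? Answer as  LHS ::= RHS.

Or ::= Or '|' And

[Or [Or [And [And [Not true]] & [Not ( [Or [And [Not r]]] )]]] | [And [Not true]]]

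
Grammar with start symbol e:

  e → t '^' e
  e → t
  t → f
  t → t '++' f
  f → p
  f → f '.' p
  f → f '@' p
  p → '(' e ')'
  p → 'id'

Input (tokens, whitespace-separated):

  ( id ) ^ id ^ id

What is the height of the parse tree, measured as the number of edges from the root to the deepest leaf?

[e [t [f [p ( [e [t [f [p id]]]] )]]] ^ [e [t [f [p id]]] ^ [e [t [f [p id]]]]]]

8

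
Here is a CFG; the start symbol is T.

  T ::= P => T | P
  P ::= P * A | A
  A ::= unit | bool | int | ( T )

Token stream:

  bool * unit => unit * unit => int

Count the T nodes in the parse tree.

[T [P [P [A bool]] * [A unit]] => [T [P [P [A unit]] * [A unit]] => [T [P [A int]]]]]

3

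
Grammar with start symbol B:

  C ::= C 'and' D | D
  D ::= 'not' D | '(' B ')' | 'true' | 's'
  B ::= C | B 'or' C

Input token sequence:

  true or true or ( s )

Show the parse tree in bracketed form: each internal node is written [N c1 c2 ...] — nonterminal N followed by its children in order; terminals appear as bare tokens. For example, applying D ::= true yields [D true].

B
B or C
B or C or C
C or C or C
D or C or C
true or C or C
true or D or C
true or true or C
true or true or D
true or true or ( B )
true or true or ( C )
true or true or ( D )
true or true or ( s )

[B [B [B [C [D true]]] or [C [D true]]] or [C [D ( [B [C [D s]]] )]]]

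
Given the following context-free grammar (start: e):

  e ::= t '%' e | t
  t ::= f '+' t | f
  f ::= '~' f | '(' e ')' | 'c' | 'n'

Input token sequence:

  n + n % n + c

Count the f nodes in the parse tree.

[e [t [f n] + [t [f n]]] % [e [t [f n] + [t [f c]]]]]

4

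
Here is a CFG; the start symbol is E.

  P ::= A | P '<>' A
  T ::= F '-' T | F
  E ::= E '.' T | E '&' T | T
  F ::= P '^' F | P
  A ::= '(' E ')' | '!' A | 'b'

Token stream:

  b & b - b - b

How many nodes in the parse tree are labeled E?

2

[E [E [T [F [P [A b]]]]] & [T [F [P [A b]]] - [T [F [P [A b]]] - [T [F [P [A b]]]]]]]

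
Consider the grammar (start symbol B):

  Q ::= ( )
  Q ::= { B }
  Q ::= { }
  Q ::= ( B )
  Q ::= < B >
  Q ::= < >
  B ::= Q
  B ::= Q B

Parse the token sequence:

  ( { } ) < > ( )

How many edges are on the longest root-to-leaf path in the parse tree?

[B [Q ( [B [Q { }]] )] [B [Q < >] [B [Q ( )]]]]

4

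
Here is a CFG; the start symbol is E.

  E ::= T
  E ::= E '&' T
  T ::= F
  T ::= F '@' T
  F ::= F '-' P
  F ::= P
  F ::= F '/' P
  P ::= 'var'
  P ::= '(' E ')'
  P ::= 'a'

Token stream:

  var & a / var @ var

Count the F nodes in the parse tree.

[E [E [T [F [P var]]]] & [T [F [F [P a]] / [P var]] @ [T [F [P var]]]]]

4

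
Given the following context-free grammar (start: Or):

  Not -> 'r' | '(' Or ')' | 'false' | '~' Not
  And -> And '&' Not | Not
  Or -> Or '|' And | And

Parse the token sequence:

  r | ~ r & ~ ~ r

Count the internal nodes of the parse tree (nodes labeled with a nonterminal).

11

[Or [Or [And [Not r]]] | [And [And [Not ~ [Not r]]] & [Not ~ [Not ~ [Not r]]]]]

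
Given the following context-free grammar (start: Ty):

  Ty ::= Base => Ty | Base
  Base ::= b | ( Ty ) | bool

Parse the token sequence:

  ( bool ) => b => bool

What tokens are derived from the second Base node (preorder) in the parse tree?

[Ty [Base ( [Ty [Base bool]] )] => [Ty [Base b] => [Ty [Base bool]]]]

bool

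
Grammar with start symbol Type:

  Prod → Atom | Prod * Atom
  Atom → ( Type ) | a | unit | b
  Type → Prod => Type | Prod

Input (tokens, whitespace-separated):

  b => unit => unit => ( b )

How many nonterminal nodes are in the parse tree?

15

[Type [Prod [Atom b]] => [Type [Prod [Atom unit]] => [Type [Prod [Atom unit]] => [Type [Prod [Atom ( [Type [Prod [Atom b]]] )]]]]]]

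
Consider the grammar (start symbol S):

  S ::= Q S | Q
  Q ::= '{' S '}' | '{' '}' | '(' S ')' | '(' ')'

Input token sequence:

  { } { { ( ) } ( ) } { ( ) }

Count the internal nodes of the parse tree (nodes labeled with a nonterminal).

[S [Q { }] [S [Q { [S [Q { [S [Q ( )]] }] [S [Q ( )]]] }] [S [Q { [S [Q ( )]] }]]]]

14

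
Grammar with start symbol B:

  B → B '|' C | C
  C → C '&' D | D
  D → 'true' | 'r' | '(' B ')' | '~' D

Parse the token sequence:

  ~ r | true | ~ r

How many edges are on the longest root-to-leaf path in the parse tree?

6

[B [B [B [C [D ~ [D r]]]] | [C [D true]]] | [C [D ~ [D r]]]]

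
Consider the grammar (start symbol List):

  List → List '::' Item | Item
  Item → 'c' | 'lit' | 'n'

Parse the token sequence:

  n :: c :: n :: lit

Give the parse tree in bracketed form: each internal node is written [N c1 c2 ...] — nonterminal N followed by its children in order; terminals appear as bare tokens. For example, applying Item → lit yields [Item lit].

List
List :: Item
List :: Item :: Item
List :: Item :: Item :: Item
Item :: Item :: Item :: Item
n :: Item :: Item :: Item
n :: c :: Item :: Item
n :: c :: n :: Item
n :: c :: n :: lit

[List [List [List [List [Item n]] :: [Item c]] :: [Item n]] :: [Item lit]]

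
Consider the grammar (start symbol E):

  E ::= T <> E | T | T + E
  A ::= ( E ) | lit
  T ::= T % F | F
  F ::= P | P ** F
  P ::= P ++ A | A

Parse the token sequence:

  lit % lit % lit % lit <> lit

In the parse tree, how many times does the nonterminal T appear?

5

[E [T [T [T [T [F [P [A lit]]]] % [F [P [A lit]]]] % [F [P [A lit]]]] % [F [P [A lit]]]] <> [E [T [F [P [A lit]]]]]]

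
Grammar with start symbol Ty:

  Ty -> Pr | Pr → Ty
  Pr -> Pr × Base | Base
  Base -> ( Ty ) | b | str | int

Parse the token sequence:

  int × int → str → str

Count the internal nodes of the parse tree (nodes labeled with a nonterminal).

[Ty [Pr [Pr [Base int]] × [Base int]] → [Ty [Pr [Base str]] → [Ty [Pr [Base str]]]]]

11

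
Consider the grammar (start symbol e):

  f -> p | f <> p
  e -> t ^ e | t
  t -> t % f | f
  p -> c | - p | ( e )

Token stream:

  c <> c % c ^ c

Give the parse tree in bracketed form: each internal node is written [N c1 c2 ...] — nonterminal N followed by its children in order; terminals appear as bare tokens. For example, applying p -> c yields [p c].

e
t ^ e
t % f ^ e
f % f ^ e
f <> p % f ^ e
p <> p % f ^ e
c <> p % f ^ e
c <> c % f ^ e
c <> c % p ^ e
c <> c % c ^ e
c <> c % c ^ t
c <> c % c ^ f
c <> c % c ^ p
c <> c % c ^ c

[e [t [t [f [f [p c]] <> [p c]]] % [f [p c]]] ^ [e [t [f [p c]]]]]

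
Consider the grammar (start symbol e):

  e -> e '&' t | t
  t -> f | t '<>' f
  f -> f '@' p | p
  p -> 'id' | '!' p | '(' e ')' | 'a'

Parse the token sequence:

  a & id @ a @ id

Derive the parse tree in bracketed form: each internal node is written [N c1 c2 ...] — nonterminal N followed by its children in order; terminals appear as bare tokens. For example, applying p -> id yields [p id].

e
e & t
t & t
f & t
p & t
a & t
a & f
a & f @ p
a & f @ p @ p
a & p @ p @ p
a & id @ p @ p
a & id @ a @ p
a & id @ a @ id

[e [e [t [f [p a]]]] & [t [f [f [f [p id]] @ [p a]] @ [p id]]]]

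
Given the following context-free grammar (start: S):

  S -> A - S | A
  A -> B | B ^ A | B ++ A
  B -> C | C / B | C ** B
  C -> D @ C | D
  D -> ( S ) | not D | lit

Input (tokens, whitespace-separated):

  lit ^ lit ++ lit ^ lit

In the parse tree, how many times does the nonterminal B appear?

4

[S [A [B [C [D lit]]] ^ [A [B [C [D lit]]] ++ [A [B [C [D lit]]] ^ [A [B [C [D lit]]]]]]]]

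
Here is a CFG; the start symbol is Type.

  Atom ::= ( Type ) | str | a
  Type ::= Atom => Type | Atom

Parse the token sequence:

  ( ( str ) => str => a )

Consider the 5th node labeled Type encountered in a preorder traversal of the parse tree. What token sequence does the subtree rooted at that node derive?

a

[Type [Atom ( [Type [Atom ( [Type [Atom str]] )] => [Type [Atom str] => [Type [Atom a]]]] )]]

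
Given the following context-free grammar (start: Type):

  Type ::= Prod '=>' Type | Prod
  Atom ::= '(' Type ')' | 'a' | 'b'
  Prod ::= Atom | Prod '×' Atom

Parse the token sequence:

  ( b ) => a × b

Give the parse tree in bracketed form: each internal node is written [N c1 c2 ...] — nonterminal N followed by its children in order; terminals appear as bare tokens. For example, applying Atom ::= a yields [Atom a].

Type
Prod => Type
Atom => Type
( Type ) => Type
( Prod ) => Type
( Atom ) => Type
( b ) => Type
( b ) => Prod
( b ) => Prod × Atom
( b ) => Atom × Atom
( b ) => a × Atom
( b ) => a × b

[Type [Prod [Atom ( [Type [Prod [Atom b]]] )]] => [Type [Prod [Prod [Atom a]] × [Atom b]]]]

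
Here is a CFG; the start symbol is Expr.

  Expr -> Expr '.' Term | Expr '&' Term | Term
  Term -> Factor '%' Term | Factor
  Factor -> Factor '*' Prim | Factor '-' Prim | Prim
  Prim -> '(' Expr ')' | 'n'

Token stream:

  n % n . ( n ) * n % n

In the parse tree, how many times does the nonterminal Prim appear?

[Expr [Expr [Term [Factor [Prim n]] % [Term [Factor [Prim n]]]]] . [Term [Factor [Factor [Prim ( [Expr [Term [Factor [Prim n]]]] )]] * [Prim n]] % [Term [Factor [Prim n]]]]]

6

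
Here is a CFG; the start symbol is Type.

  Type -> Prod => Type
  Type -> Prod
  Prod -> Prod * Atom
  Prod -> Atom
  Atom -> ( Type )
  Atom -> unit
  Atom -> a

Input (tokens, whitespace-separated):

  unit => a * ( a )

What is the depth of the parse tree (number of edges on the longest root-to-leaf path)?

7

[Type [Prod [Atom unit]] => [Type [Prod [Prod [Atom a]] * [Atom ( [Type [Prod [Atom a]]] )]]]]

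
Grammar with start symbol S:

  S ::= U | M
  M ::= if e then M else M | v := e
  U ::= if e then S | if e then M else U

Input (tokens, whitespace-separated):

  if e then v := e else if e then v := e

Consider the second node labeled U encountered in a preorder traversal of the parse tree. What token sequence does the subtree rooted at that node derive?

if e then v := e

[S [U if e then [M v := e] else [U if e then [S [M v := e]]]]]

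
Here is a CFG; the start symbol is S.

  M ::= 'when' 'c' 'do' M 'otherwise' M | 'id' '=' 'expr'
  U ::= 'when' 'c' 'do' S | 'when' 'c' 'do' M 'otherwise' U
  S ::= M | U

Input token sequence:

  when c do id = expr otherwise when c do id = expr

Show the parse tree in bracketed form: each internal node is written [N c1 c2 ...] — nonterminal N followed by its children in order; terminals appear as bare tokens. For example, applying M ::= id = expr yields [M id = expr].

[S [U when c do [M id = expr] otherwise [U when c do [S [M id = expr]]]]]

S
U
when c do M otherwise U
when c do id = expr otherwise U
when c do id = expr otherwise when c do S
when c do id = expr otherwise when c do M
when c do id = expr otherwise when c do id = expr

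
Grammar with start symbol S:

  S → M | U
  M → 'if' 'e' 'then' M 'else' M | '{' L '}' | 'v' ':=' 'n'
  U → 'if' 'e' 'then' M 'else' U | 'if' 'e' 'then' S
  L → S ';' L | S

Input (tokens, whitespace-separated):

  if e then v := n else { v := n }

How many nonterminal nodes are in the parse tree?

[S [M if e then [M v := n] else [M { [L [S [M v := n]]] }]]]

7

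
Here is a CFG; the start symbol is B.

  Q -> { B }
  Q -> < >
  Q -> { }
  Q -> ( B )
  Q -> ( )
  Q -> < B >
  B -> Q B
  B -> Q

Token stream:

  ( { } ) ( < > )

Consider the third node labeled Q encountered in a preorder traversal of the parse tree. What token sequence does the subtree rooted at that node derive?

( < > )

[B [Q ( [B [Q { }]] )] [B [Q ( [B [Q < >]] )]]]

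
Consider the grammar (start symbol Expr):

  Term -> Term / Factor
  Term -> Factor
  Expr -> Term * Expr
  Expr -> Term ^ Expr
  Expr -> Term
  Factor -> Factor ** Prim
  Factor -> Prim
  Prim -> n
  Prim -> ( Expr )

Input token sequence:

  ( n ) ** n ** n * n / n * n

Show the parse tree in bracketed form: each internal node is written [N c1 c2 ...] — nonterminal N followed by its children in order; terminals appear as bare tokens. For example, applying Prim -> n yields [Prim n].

[Expr [Term [Factor [Factor [Factor [Prim ( [Expr [Term [Factor [Prim n]]]] )]] ** [Prim n]] ** [Prim n]]] * [Expr [Term [Term [Factor [Prim n]]] / [Factor [Prim n]]] * [Expr [Term [Factor [Prim n]]]]]]

Expr
Term * Expr
Factor * Expr
Factor ** Prim * Expr
Factor ** Prim ** Prim * Expr
Prim ** Prim ** Prim * Expr
( Expr ) ** Prim ** Prim * Expr
( Term ) ** Prim ** Prim * Expr
( Factor ) ** Prim ** Prim * Expr
( Prim ) ** Prim ** Prim * Expr
( n ) ** Prim ** Prim * Expr
( n ) ** n ** Prim * Expr
( n ) ** n ** n * Expr
( n ) ** n ** n * Term * Expr
( n ) ** n ** n * Term / Factor * Expr
( n ) ** n ** n * Factor / Factor * Expr
( n ) ** n ** n * Prim / Factor * Expr
( n ) ** n ** n * n / Factor * Expr
( n ) ** n ** n * n / Prim * Expr
( n ) ** n ** n * n / n * Expr
( n ) ** n ** n * n / n * Term
( n ) ** n ** n * n / n * Factor
( n ) ** n ** n * n / n * Prim
( n ) ** n ** n * n / n * n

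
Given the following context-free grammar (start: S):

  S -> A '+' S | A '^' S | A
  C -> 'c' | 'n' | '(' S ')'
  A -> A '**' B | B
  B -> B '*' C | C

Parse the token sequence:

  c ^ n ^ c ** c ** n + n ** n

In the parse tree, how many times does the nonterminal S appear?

[S [A [B [C c]]] ^ [S [A [B [C n]]] ^ [S [A [A [A [B [C c]]] ** [B [C c]]] ** [B [C n]]] + [S [A [A [B [C n]]] ** [B [C n]]]]]]]

4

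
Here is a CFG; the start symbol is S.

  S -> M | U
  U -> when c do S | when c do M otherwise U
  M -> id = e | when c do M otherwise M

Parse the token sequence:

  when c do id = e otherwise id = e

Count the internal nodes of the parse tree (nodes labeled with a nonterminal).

4

[S [M when c do [M id = e] otherwise [M id = e]]]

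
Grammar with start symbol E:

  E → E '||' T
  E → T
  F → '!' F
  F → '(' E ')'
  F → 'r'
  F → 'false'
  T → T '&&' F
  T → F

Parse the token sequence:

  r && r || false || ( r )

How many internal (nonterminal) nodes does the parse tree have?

14

[E [E [E [T [T [F r]] && [F r]]] || [T [F false]]] || [T [F ( [E [T [F r]]] )]]]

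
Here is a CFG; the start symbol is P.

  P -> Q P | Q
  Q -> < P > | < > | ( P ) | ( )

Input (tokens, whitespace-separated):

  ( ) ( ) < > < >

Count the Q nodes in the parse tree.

[P [Q ( )] [P [Q ( )] [P [Q < >] [P [Q < >]]]]]

4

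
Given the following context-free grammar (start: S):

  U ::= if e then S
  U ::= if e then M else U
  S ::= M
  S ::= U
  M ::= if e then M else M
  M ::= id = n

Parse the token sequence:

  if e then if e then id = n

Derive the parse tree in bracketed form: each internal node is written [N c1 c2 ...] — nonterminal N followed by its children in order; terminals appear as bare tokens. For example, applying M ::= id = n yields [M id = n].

[S [U if e then [S [U if e then [S [M id = n]]]]]]

S
U
if e then S
if e then U
if e then if e then S
if e then if e then M
if e then if e then id = n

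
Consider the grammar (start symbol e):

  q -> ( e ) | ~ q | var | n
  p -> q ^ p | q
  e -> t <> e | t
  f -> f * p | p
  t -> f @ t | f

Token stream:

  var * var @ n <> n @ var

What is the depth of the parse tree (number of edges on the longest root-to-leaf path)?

[e [t [f [f [p [q var]]] * [p [q var]]] @ [t [f [p [q n]]]]] <> [e [t [f [p [q n]]] @ [t [f [p [q var]]]]]]]

7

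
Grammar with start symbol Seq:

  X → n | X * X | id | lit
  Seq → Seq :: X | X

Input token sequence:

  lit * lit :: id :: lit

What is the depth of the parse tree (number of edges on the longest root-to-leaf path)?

5

[Seq [Seq [Seq [X [X lit] * [X lit]]] :: [X id]] :: [X lit]]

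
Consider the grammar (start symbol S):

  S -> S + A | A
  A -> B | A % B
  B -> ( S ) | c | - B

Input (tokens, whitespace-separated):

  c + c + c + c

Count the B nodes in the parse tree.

4

[S [S [S [S [A [B c]]] + [A [B c]]] + [A [B c]]] + [A [B c]]]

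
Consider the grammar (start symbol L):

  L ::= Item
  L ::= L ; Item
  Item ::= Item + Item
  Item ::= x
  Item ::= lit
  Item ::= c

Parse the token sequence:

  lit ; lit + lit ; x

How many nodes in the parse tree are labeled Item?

[L [L [L [Item lit]] ; [Item [Item lit] + [Item lit]]] ; [Item x]]

5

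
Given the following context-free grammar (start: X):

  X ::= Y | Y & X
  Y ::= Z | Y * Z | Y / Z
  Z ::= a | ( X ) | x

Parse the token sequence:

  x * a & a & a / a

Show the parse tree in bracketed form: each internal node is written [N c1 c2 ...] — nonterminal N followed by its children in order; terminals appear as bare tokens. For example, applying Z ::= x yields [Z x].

[X [Y [Y [Z x]] * [Z a]] & [X [Y [Z a]] & [X [Y [Y [Z a]] / [Z a]]]]]

X
Y & X
Y * Z & X
Z * Z & X
x * Z & X
x * a & X
x * a & Y & X
x * a & Z & X
x * a & a & X
x * a & a & Y
x * a & a & Y / Z
x * a & a & Z / Z
x * a & a & a / Z
x * a & a & a / a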